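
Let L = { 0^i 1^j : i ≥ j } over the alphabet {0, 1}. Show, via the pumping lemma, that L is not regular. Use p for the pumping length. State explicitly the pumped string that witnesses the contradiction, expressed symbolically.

0^{p-k} 1^p

Assume L is regular. Let p be the pumping length given by the pumping lemma.
Choose w = 0^p 1^p ∈ L, with |w| = 2p ≥ p.
Write w = xyz as guaranteed by the lemma, with |xy| ≤ p and |y| > 0.
The first p characters of w are 0's, so xy (and hence y) consists only of 0's. Write y = 0^k, 1 ≤ k ≤ p.
Consider xy^0z = xz = 0^{p-k} 1^p. Since k ≥ 1, the 0-count p-k is less than p, so i ≥ j fails; thus xz ∉ L.
Contradiction. Therefore L is not regular.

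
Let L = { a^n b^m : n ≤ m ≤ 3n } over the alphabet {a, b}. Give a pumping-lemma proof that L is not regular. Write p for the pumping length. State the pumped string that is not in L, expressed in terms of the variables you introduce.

a^{p+k} b^p

Assume L is regular. Let p be the pumping length given by the pumping lemma.
Take w = a^p b^p ∈ L (since p ≤ p ≤ 3p), with |w| = 2p ≥ p.
The pumping lemma gives a decomposition w = xyz where |xy| ≤ p and |y| > 0.
Because |xy| ≤ p and w begins with p copies of a, we have y = a^k with 1 ≤ k ≤ p.
Pump with i = 2: xy^2z = a^{p+k} b^p. Now n = p+k > p = m, so the condition n ≤ m fails. Thus xy^2z ∉ L.
Contradiction. Therefore L is not regular.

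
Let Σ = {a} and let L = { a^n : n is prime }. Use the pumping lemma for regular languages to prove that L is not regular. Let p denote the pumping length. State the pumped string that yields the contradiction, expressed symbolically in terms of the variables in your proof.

Toward a contradiction, assume L is regular with pumping length p.
Let q be a prime with q ≥ p+2 (infinitely many primes exist), and take w = a^q ∈ L with |w| = q ≥ p.
By the pumping lemma, w = xyz with |xy| ≤ p and y is nonempty.
Then y = a^k for some k with 1 ≤ k ≤ p.
Since 1 ≤ k ≤ p, |xz| = q-k. Pump with i = q+1: |xy^{q+1}z| = (q-k)+(q+1)k = q+qk = q(1+k), which is composite (both factors ≥ 2). So xy^{q+1}z = a^{q(1+k)} ∉ L.
Contradiction. Therefore L is not regular.

a^{q(1+k)}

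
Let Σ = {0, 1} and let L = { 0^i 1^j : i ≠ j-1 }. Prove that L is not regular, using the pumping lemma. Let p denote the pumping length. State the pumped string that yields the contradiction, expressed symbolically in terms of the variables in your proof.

Assume L is regular. Let p be the pumping length given by the pumping lemma.
Choose w = 0^p 1^{p+p!+1}. Since p ≠ (p+p!+1)-1 = p+p!, w ∈ L; and |w| ≥ p.
Write w = xyz as guaranteed by the lemma, with |xy| ≤ p and y is nonempty.
Because |xy| ≤ p and w begins with p copies of 0, we have y = 0^k with 1 ≤ k ≤ p.
Since 1 ≤ k ≤ p, k divides p!; set t = 1 + p!/k. Then xy^t z has p + (p!/k)·k = p + p! copies of 0. Now the 0-count is p+p! and (1-count)-1 = (p+p!+1)-1 = p+p!, so i ≠ j-1 fails. So xy^t z = 0^{p+p!} 1^{p+p!+1} ∉ L.
Contradiction. Therefore L is not regular.

0^{p+p!} 1^{p+p!+1}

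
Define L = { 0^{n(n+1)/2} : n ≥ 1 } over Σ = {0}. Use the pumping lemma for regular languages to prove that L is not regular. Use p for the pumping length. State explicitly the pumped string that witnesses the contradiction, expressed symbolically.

Suppose for contradiction that L is regular, and let p be the pumping length.
Take w = 0^{p(p+1)/2} ∈ L with |w| = p(p+1)/2 ≥ p.
Write w = xyz as guaranteed by the lemma, with |xy| ≤ p and y is nonempty.
Then y = 0^k for some k with 1 ≤ k ≤ p.
Pump with i = 2: xy^2z = 0^{p(p+1)/2+k}. Since 1 ≤ k ≤ p, p(p+1)/2 < p(p+1)/2+k ≤ p(p+1)/2+p < (p+1)(p+2)/2, so p(p+1)/2+k is strictly between consecutive triangular numbers. So xy^2z ∉ L.
This is a contradiction; hence L is not regular.

0^{p(p+1)/2+k}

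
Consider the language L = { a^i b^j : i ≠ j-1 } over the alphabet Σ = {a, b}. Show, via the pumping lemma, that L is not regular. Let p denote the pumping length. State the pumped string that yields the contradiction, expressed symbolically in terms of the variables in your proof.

Assume L is regular; let p be its pumping constant.
Choose w = a^p b^{p+p!+1}. Since p ≠ (p+p!+1)-1 = p+p!, w ∈ L; and |w| ≥ p.
By the pumping lemma, w = xyz with |xy| ≤ p and |y| > 0.
Because |xy| ≤ p and w begins with p copies of a, we have y = a^k with 1 ≤ k ≤ p.
Since 1 ≤ k ≤ p, k divides p!; set t = 1 + p!/k. Then xy^t z has p + (p!/k)·k = p + p! copies of a. Now the a-count is p+p! and (b-count)-1 = (p+p!+1)-1 = p+p!, so i ≠ j-1 fails. So xy^t z = a^{p+p!} b^{p+p!+1} ∉ L.
This is a contradiction; hence L is not regular.

a^{p+p!} b^{p+p!+1}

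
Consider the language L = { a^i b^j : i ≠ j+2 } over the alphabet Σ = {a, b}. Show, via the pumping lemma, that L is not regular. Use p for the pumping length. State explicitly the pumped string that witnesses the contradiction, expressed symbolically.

a^{p+p!} b^{p+p!-2}

Assume L is regular. Let p be the pumping length given by the pumping lemma.
Choose w = a^p b^{p+p!-2}. Since p ≠ (p+p!-2)+2 = p+p!, w ∈ L; and |w| ≥ p.
The pumping lemma gives a decomposition w = xyz where |xy| ≤ p and |y| ≥ 1.
Since the first p symbols of w are all a's and |xy| ≤ p, y lies entirely in the leading a-block: y = a^k for some k with 1 ≤ k ≤ p.
Since 1 ≤ k ≤ p, k divides p!; set t = 1 + p!/k. Then xy^t z has p + (p!/k)·k = p + p! copies of a. Now the a-count is p+p! and (b-count)+2 = (p+p!-2)+2 = p+p!, so i ≠ j+2 fails. So xy^t z = a^{p+p!} b^{p+p!-2} ∉ L.
Contradiction. Therefore L is not regular.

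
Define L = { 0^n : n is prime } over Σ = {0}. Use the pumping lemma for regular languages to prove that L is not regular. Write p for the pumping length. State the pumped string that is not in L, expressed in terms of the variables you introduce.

0^{q(1+k)}

Toward a contradiction, assume L is regular with pumping length p.
Let q be a prime with q ≥ p+2 (infinitely many primes exist), and take w = 0^q ∈ L with |w| = q ≥ p.
The pumping lemma gives a decomposition w = xyz where |xy| ≤ p and |y| ≥ 1.
Then y = 0^k for some k with 1 ≤ k ≤ p.
Since 1 ≤ k ≤ p, |xz| = q-k. Pump with i = q+1: |xy^{q+1}z| = (q-k)+(q+1)k = q+qk = q(1+k), which is composite (both factors ≥ 2). So xy^{q+1}z = 0^{q(1+k)} ∉ L.
This is a contradiction; hence L is not regular.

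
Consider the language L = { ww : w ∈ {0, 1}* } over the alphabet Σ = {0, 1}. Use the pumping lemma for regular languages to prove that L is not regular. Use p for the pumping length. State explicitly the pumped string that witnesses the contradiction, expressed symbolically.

Assume L is regular. Let p be the pumping length given by the pumping lemma.
Take w = 0^p 1^p 0^p 1^p = uu where u = 0^p1^p; then w ∈ L and |w| = 4p ≥ p.
By the pumping lemma, w = xyz with |xy| ≤ p and |y| > 0.
Since the first p symbols of w are all 0's and |xy| ≤ p, y lies entirely in the leading 0-block: y = 0^k for some k with 1 ≤ k ≤ p.
Pump with i = 2: xy^2z = 0^{p+k} 1^p 0^p 1^p, of length 4p+k. Suppose this equals vv. The string starts with 0 and ends with 1, so v does too; thus the boundary between the two copies of v is a 1→0 transition. There is exactly one such transition, at position 2p+k, so |v| = 2p+k and |vv| = 4p+2k ≠ 4p+k since k ≥ 1. So xy^2z ∉ L.
Contradiction. Therefore L is not regular.

0^{p+k} 1^p 0^p 1^p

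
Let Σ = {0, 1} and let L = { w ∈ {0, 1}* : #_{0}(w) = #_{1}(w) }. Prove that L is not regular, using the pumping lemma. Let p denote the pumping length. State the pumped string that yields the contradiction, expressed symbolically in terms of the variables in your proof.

0^{p+k} 1^p

Toward a contradiction, assume L is regular with pumping length p.
Choose w = 0^p 1^p ∈ L with |w| = 2p ≥ p.
By the pumping lemma, w = xyz with |xy| ≤ p and |y| > 0.
The first p characters of w are 0's, so xy (and hence y) consists only of 0's. Write y = 0^k, 1 ≤ k ≤ p.
Pump with i = 2: xy^2z = 0^{p+k} 1^p has p+k occurrences of 0 but only p of 1. Since k ≥ 1 the counts differ, so xy^2z ∉ L.
This is a contradiction; hence L is not regular.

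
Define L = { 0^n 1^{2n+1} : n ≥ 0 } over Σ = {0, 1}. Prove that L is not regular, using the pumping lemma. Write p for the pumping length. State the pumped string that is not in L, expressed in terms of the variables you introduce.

Suppose for contradiction that L is regular, and let p be the pumping length.
Let w = 0^p 1^{2p+1} ∈ L; note |w| = 3p+1 ≥ p.
By the pumping lemma, w = xyz with |xy| ≤ p and |y| > 0.
Since the first p symbols of w are all 0's and |xy| ≤ p, y lies entirely in the leading 0-block: y = 0^k for some k with 1 ≤ k ≤ p.
Pump with i = 2: xy^2z = 0^{p+k} 1^{2p+1}. For this to lie in L we would need 2p+1 = 2(p+k)+1, which forces k = 0. But k ≥ 1, so xy^2z ∉ L.
This is a contradiction; hence L is not regular.

0^{p+k} 1^{2p+1}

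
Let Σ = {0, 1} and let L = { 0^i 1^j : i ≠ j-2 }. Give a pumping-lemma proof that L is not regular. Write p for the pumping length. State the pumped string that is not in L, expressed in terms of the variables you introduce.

Suppose for contradiction that L is regular, and let p be the pumping length.
Choose w = 0^p 1^{p+p!+2}. Since p ≠ (p+p!+2)-2 = p+p!, w ∈ L; and |w| ≥ p.
By the pumping lemma, w = xyz with |xy| ≤ p and |y| > 0.
Because |xy| ≤ p and w begins with p copies of 0, we have y = 0^k with 1 ≤ k ≤ p.
Since 1 ≤ k ≤ p, k divides p!; set t = 1 + p!/k. Then xy^t z has p + (p!/k)·k = p + p! copies of 0. Now the 0-count is p+p! and (1-count)-2 = (p+p!+2)-2 = p+p!, so i ≠ j-2 fails. So xy^t z = 0^{p+p!} 1^{p+p!+2} ∉ L.
This contradicts the pumping lemma, so L is not regular.

0^{p+p!} 1^{p+p!+2}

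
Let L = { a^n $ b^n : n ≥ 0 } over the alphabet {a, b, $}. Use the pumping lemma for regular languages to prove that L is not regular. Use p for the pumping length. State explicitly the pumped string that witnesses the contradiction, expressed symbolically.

a^{p+k} $ b^p

Assume L is regular. Let p be the pumping length given by the pumping lemma.
Take w = a^p $ b^p ∈ L with |w| = 2p+1 ≥ p.
By the pumping lemma, w = xyz with |xy| ≤ p and |y| ≥ 1.
Because |xy| ≤ p and w begins with p copies of a, we have y = a^k with 1 ≤ k ≤ p.
Pump with i = 2: xy^2z = a^{p+k} $ b^p, which would require p+k = p. But k ≥ 1, so xy^2z ∉ L.
Contradiction. Therefore L is not regular.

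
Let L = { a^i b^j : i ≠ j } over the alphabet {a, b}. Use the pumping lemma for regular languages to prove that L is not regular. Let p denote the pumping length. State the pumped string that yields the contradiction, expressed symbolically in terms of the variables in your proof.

a^{p+p!} b^{p+p!}

Toward a contradiction, assume L is regular with pumping length p.
Choose w = a^p b^{p+p!}. Since p ≠ p+p!, w ∈ L; and |w| ≥ p.
Write w = xyz as guaranteed by the lemma, with |xy| ≤ p and |y| ≥ 1.
The first p characters of w are a's, so xy (and hence y) consists only of a's. Write y = a^k, 1 ≤ k ≤ p.
Since 1 ≤ k ≤ p, k divides p!; set t = 1 + p!/k. Then xy^t z has p + (p!/k)·k = p + p! copies of a. Now the a-count equals the b-count, so i ≠ j fails. So xy^t z = a^{p+p!} b^{p+p!} ∉ L.
Contradiction. Therefore L is not regular.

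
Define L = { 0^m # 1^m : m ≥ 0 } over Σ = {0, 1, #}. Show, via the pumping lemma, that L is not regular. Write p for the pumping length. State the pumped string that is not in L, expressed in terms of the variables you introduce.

Assume L is regular. Let p be the pumping length given by the pumping lemma.
Take w = 0^p # 1^p ∈ L with |w| = 2p+1 ≥ p.
The pumping lemma gives a decomposition w = xyz where |xy| ≤ p and |y| ≥ 1.
Because |xy| ≤ p and w begins with p copies of 0, we have y = 0^k with 1 ≤ k ≤ p.
Pump with i = 2: xy^2z = 0^{p+k} # 1^p, which would require p+k = p. But k ≥ 1, so xy^2z ∉ L.
Contradiction. Therefore L is not regular.

0^{p+k} # 1^p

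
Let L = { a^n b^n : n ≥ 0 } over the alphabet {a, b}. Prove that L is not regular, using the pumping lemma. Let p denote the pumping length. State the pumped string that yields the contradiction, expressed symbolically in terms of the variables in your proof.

a^{p+k} b^p

Suppose for contradiction that L is regular, and let p be the pumping length.
Choose w = a^p b^p, which is in L with |w| = 2p ≥ p.
Write w = xyz as guaranteed by the lemma, with |xy| ≤ p and |y| > 0.
Because |xy| ≤ p and w begins with p copies of a, we have y = a^k with 1 ≤ k ≤ p.
Pump with i = 2: xy^2z = a^{p+k} b^p. For this to lie in L we would need p = p+k, which forces k = 0. But k ≥ 1, so xy^2z ∉ L.
This is a contradiction; hence L is not regular.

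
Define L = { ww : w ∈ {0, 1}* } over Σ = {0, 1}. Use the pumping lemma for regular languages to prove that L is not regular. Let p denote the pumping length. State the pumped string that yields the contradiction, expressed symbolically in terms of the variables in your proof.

Suppose for contradiction that L is regular, and let p be the pumping length.
Take w = 0^p 1^p 0^p 1^p = uu where u = 0^p1^p; then w ∈ L and |w| = 4p ≥ p.
By the pumping lemma, w = xyz with |xy| ≤ p and |y| ≥ 1.
Because |xy| ≤ p and w begins with p copies of 0, we have y = 0^k with 1 ≤ k ≤ p.
Pump with i = 2: xy^2z = 0^{p+k} 1^p 0^p 1^p, of length 4p+k. Suppose this equals vv. The string starts with 0 and ends with 1, so v does too; thus the boundary between the two copies of v is a 1→0 transition. There is exactly one such transition, at position 2p+k, so |v| = 2p+k and |vv| = 4p+2k ≠ 4p+k since k ≥ 1. So xy^2z ∉ L.
Contradiction. Therefore L is not regular.

0^{p+k} 1^p 0^p 1^p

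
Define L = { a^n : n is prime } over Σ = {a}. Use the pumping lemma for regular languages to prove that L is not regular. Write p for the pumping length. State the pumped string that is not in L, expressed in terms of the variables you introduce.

Suppose for contradiction that L is regular, and let p be the pumping length.
Let q be a prime with q ≥ p+2 (infinitely many primes exist), and take w = a^q ∈ L with |w| = q ≥ p.
Write w = xyz as guaranteed by the lemma, with |xy| ≤ p and |y| ≥ 1.
Then y = a^k for some k with 1 ≤ k ≤ p.
Since 1 ≤ k ≤ p, |xz| = q-k. Pump with i = q+1: |xy^{q+1}z| = (q-k)+(q+1)k = q+qk = q(1+k), which is composite (both factors ≥ 2). So xy^{q+1}z = a^{q(1+k)} ∉ L.
This is a contradiction; hence L is not regular.

a^{q(1+k)}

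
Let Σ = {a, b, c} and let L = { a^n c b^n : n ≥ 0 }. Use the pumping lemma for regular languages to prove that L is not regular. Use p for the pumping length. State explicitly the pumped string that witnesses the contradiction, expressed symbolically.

a^{p+k} c b^p

Assume L is regular. Let p be the pumping length given by the pumping lemma.
Take w = a^p c b^p ∈ L with |w| = 2p+1 ≥ p.
Write w = xyz as guaranteed by the lemma, with |xy| ≤ p and |y| > 0.
Because |xy| ≤ p and w begins with p copies of a, we have y = a^k with 1 ≤ k ≤ p.
Pump with i = 2: xy^2z = a^{p+k} c b^p, which would require p+k = p. But k ≥ 1, so xy^2z ∉ L.
Contradiction. Therefore L is not regular.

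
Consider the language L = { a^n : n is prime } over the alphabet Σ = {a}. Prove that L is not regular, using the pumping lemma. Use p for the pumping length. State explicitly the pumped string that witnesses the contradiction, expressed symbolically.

Toward a contradiction, assume L is regular with pumping length p.
Let q be a prime with q ≥ p+2 (infinitely many primes exist), and take w = a^q ∈ L with |w| = q ≥ p.
By the pumping lemma, w = xyz with |xy| ≤ p and |y| > 0.
Then y = a^k for some k with 1 ≤ k ≤ p.
Since 1 ≤ k ≤ p, |xz| = q-k. Pump with i = q+1: |xy^{q+1}z| = (q-k)+(q+1)k = q+qk = q(1+k), which is composite (both factors ≥ 2). So xy^{q+1}z = a^{q(1+k)} ∉ L.
This is a contradiction; hence L is not regular.

a^{q(1+k)}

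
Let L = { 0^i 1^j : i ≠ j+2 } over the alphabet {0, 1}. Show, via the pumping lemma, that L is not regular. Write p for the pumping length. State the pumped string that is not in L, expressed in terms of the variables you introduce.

Suppose for contradiction that L is regular, and let p be the pumping length.
Choose w = 0^p 1^{p+p!-2}. Since p ≠ (p+p!-2)+2 = p+p!, w ∈ L; and |w| ≥ p.
By the pumping lemma, w = xyz with |xy| ≤ p and |y| ≥ 1.
Because |xy| ≤ p and w begins with p copies of 0, we have y = 0^k with 1 ≤ k ≤ p.
Since 1 ≤ k ≤ p, k divides p!; set t = 1 + p!/k. Then xy^t z has p + (p!/k)·k = p + p! copies of 0. Now the 0-count is p+p! and (1-count)+2 = (p+p!-2)+2 = p+p!, so i ≠ j+2 fails. So xy^t z = 0^{p+p!} 1^{p+p!-2} ∉ L.
Contradiction. Therefore L is not regular.

0^{p+p!} 1^{p+p!-2}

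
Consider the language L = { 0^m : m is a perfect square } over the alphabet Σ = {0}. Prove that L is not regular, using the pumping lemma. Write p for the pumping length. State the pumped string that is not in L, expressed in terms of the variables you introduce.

Toward a contradiction, assume L is regular with pumping length p.
Take w = 0^{p²} ∈ L with |w| = p² ≥ p.
By the pumping lemma, w = xyz with |xy| ≤ p and |y| > 0.
Then y = 0^k for some k with 1 ≤ k ≤ p.
Pump with i = 2: xy^2z = 0^{p²+k}. Since 1 ≤ k ≤ p, p² < p²+k ≤ p²+p < (p+1)², so p²+k lies strictly between consecutive squares and is not a perfect square. So xy^2z ∉ L.
This is a contradiction; hence L is not regular.

0^{p²+k}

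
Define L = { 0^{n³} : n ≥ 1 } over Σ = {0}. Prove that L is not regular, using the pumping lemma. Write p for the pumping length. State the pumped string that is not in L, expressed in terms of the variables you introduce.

0^{p³+k}

Suppose for contradiction that L is regular, and let p be the pumping length.
Take w = 0^{p³} ∈ L with |w| = p³ ≥ p.
The pumping lemma gives a decomposition w = xyz where |xy| ≤ p and |y| ≥ 1.
Then y = 0^k for some k with 1 ≤ k ≤ p.
Pump with i = 2: xy^2z = 0^{p³+k}. Since 1 ≤ k ≤ p, p³ < p³+k ≤ p³+p < p³+3p²+3p+1 = (p+1)³, so p³+k is not a perfect cube. So xy^2z ∉ L.
This is a contradiction; hence L is not regular.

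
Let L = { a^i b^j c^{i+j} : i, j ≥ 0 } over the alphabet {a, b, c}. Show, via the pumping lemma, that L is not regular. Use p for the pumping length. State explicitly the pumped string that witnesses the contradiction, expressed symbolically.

a^{p+k} b^p c^{2p}

Toward a contradiction, assume L is regular with pumping length p.
Take w = a^p b^p c^{2p} ∈ L (with i=j=p, i+j=2p), |w| = 4p ≥ p.
By the pumping lemma, w = xyz with |xy| ≤ p and y is nonempty.
Because |xy| ≤ p and w begins with p copies of a, we have y = a^k with 1 ≤ k ≤ p.
Consider xy^2z = a^{p+k} b^p c^{2p}. Now the a- and b-counts sum to 2p+k, but the c-count is 2p ≠ 2p+k. So xy^2z ∉ L.
This contradicts the pumping lemma, so L is not regular.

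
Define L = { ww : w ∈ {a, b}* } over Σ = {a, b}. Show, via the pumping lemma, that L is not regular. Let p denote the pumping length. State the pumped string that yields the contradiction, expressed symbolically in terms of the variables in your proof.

Suppose for contradiction that L is regular, and let p be the pumping length.
Take w = a^p b^p a^p b^p = uu where u = a^pb^p; then w ∈ L and |w| = 4p ≥ p.
Write w = xyz as guaranteed by the lemma, with |xy| ≤ p and y is nonempty.
The first p characters of w are a's, so xy (and hence y) consists only of a's. Write y = a^k, 1 ≤ k ≤ p.
Pump with i = 2: xy^2z = a^{p+k} b^p a^p b^p, of length 4p+k. Suppose this equals vv. The string starts with a and ends with b, so v does too; thus the boundary between the two copies of v is a b→a transition. There is exactly one such transition, at position 2p+k, so |v| = 2p+k and |vv| = 4p+2k ≠ 4p+k since k ≥ 1. So xy^2z ∉ L.
Contradiction. Therefore L is not regular.

a^{p+k} b^p a^p b^p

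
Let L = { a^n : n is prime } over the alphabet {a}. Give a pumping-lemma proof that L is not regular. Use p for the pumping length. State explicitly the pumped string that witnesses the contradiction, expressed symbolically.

Toward a contradiction, assume L is regular with pumping length p.
Let q be a prime with q ≥ p+2 (infinitely many primes exist), and take w = a^q ∈ L with |w| = q ≥ p.
The pumping lemma gives a decomposition w = xyz where |xy| ≤ p and |y| > 0.
Then y = a^k for some k with 1 ≤ k ≤ p.
Since 1 ≤ k ≤ p, |xz| = q-k. Pump with i = q+1: |xy^{q+1}z| = (q-k)+(q+1)k = q+qk = q(1+k), which is composite (both factors ≥ 2). So xy^{q+1}z = a^{q(1+k)} ∉ L.
Contradiction. Therefore L is not regular.

a^{q(1+k)}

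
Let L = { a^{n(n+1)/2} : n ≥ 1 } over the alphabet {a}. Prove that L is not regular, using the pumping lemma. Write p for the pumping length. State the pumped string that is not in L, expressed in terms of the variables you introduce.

a^{p(p+1)/2+k}

Assume L is regular; let p be its pumping constant.
Take w = a^{p(p+1)/2} ∈ L with |w| = p(p+1)/2 ≥ p.
By the pumping lemma, w = xyz with |xy| ≤ p and |y| > 0.
Then y = a^k for some k with 1 ≤ k ≤ p.
Pump with i = 2: xy^2z = a^{p(p+1)/2+k}. Since 1 ≤ k ≤ p, p(p+1)/2 < p(p+1)/2+k ≤ p(p+1)/2+p < (p+1)(p+2)/2, so p(p+1)/2+k is strictly between consecutive triangular numbers. So xy^2z ∉ L.
This contradicts the pumping lemma, so L is not regular.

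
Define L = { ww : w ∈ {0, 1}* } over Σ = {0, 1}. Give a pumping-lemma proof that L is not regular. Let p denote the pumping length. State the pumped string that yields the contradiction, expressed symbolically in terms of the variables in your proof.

Assume L is regular; let p be its pumping constant.
Take w = 0^p 1^p 0^p 1^p = uu where u = 0^p1^p; then w ∈ L and |w| = 4p ≥ p.
Write w = xyz as guaranteed by the lemma, with |xy| ≤ p and |y| ≥ 1.
The first p characters of w are 0's, so xy (and hence y) consists only of 0's. Write y = 0^k, 1 ≤ k ≤ p.
Pump with i = 2: xy^2z = 0^{p+k} 1^p 0^p 1^p, of length 4p+k. Suppose this equals vv. The string starts with 0 and ends with 1, so v does too; thus the boundary between the two copies of v is a 1→0 transition. There is exactly one such transition, at position 2p+k, so |v| = 2p+k and |vv| = 4p+2k ≠ 4p+k since k ≥ 1. So xy^2z ∉ L.
This is a contradiction; hence L is not regular.

0^{p+k} 1^p 0^p 1^p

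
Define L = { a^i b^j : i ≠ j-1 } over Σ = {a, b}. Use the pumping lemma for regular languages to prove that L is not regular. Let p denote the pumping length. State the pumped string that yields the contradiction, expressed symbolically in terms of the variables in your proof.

Toward a contradiction, assume L is regular with pumping length p.
Choose w = a^p b^{p+p!+1}. Since p ≠ (p+p!+1)-1 = p+p!, w ∈ L; and |w| ≥ p.
The pumping lemma gives a decomposition w = xyz where |xy| ≤ p and y is nonempty.
The first p characters of w are a's, so xy (and hence y) consists only of a's. Write y = a^k, 1 ≤ k ≤ p.
Since 1 ≤ k ≤ p, k divides p!; set t = 1 + p!/k. Then xy^t z has p + (p!/k)·k = p + p! copies of a. Now the a-count is p+p! and (b-count)-1 = (p+p!+1)-1 = p+p!, so i ≠ j-1 fails. So xy^t z = a^{p+p!} b^{p+p!+1} ∉ L.
Contradiction. Therefore L is not regular.

a^{p+p!} b^{p+p!+1}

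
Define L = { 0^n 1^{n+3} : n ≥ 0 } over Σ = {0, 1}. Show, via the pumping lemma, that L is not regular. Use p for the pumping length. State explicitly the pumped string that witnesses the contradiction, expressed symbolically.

Toward a contradiction, assume L is regular with pumping length p.
Let w = 0^p 1^{p+3} ∈ L; note |w| = 2p+3 ≥ p.
By the pumping lemma, w = xyz with |xy| ≤ p and |y| > 0.
Because |xy| ≤ p and w begins with p copies of 0, we have y = 0^k with 1 ≤ k ≤ p.
Pump with i = 2: xy^2z = 0^{p+k} 1^{p+3}. For this to lie in L we would need p+3 = (p+k)+3, which forces k = 0. But k ≥ 1, so xy^2z ∉ L.
Contradiction. Therefore L is not regular.

0^{p+k} 1^{p+3}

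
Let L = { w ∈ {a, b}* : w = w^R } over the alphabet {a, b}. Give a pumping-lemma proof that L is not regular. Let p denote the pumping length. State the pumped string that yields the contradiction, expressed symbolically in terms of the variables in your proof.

Assume L is regular. Let p be the pumping length given by the pumping lemma.
Take w = a^p b a^p, a palindrome of length 2p+1 ≥ p.
The pumping lemma gives a decomposition w = xyz where |xy| ≤ p and |y| ≥ 1.
The first p characters of w are a's, so xy (and hence y) consists only of a's. Write y = a^k, 1 ≤ k ≤ p.
Pump with i = 2: xy^2z = a^{p+k} b a^p. Its reverse is a^p b a^{p+k}, which differs from xy^2z since k ≥ 1. So xy^2z is not a palindrome and xy^2z ∉ L.
Contradiction. Therefore L is not regular.

a^{p+k} b a^p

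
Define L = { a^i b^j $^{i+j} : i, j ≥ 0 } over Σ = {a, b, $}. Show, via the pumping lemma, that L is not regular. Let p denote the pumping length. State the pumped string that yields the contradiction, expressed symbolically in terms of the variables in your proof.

Assume L is regular. Let p be the pumping length given by the pumping lemma.
Take w = a^p b^p $^{2p} ∈ L (with i=j=p, i+j=2p), |w| = 4p ≥ p.
The pumping lemma gives a decomposition w = xyz where |xy| ≤ p and |y| > 0.
The first p characters of w are a's, so xy (and hence y) consists only of a's. Write y = a^k, 1 ≤ k ≤ p.
Consider xy^2z = a^{p+k} b^p $^{2p}. Now the a- and b-counts sum to 2p+k, but the $-count is 2p ≠ 2p+k. So xy^2z ∉ L.
This contradicts the pumping lemma, so L is not regular.

a^{p+k} b^p $^{2p}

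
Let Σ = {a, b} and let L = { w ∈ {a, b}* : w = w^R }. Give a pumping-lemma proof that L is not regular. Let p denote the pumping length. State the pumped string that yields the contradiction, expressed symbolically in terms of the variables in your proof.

a^{p+k} b a^p

Assume L is regular; let p be its pumping constant.
Take w = a^p b a^p, a palindrome of length 2p+1 ≥ p.
Write w = xyz as guaranteed by the lemma, with |xy| ≤ p and |y| > 0.
The first p characters of w are a's, so xy (and hence y) consists only of a's. Write y = a^k, 1 ≤ k ≤ p.
Pump with i = 2: xy^2z = a^{p+k} b a^p. Its reverse is a^p b a^{p+k}, which differs from xy^2z since k ≥ 1. So xy^2z is not a palindrome and xy^2z ∉ L.
This is a contradiction; hence L is not regular.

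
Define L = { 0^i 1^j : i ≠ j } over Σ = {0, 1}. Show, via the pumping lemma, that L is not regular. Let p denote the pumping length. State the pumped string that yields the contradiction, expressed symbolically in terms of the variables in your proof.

Suppose for contradiction that L is regular, and let p be the pumping length.
Choose w = 0^p 1^{p+p!}. Since p ≠ p+p!, w ∈ L; and |w| ≥ p.
Write w = xyz as guaranteed by the lemma, with |xy| ≤ p and |y| > 0.
The first p characters of w are 0's, so xy (and hence y) consists only of 0's. Write y = 0^k, 1 ≤ k ≤ p.
Since 1 ≤ k ≤ p, k divides p!; set t = 1 + p!/k. Then xy^t z has p + (p!/k)·k = p + p! copies of 0. Now the 0-count equals the 1-count, so i ≠ j fails. So xy^t z = 0^{p+p!} 1^{p+p!} ∉ L.
Contradiction. Therefore L is not regular.

0^{p+p!} 1^{p+p!}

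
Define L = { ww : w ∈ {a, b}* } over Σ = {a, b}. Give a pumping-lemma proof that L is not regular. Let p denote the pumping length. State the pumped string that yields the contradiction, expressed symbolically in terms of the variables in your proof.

a^{p+k} b^p a^p b^p

Assume L is regular; let p be its pumping constant.
Take w = a^p b^p a^p b^p = uu where u = a^pb^p; then w ∈ L and |w| = 4p ≥ p.
Write w = xyz as guaranteed by the lemma, with |xy| ≤ p and |y| ≥ 1.
Since the first p symbols of w are all a's and |xy| ≤ p, y lies entirely in the leading a-block: y = a^k for some k with 1 ≤ k ≤ p.
Pump with i = 2: xy^2z = a^{p+k} b^p a^p b^p, of length 4p+k. Suppose this equals vv. The string starts with a and ends with b, so v does too; thus the boundary between the two copies of v is a b→a transition. There is exactly one such transition, at position 2p+k, so |v| = 2p+k and |vv| = 4p+2k ≠ 4p+k since k ≥ 1. So xy^2z ∉ L.
This contradicts the pumping lemma, so L is not regular.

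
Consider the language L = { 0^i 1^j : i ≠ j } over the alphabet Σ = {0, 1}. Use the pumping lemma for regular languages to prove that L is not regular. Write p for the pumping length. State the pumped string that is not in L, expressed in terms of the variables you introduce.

Assume L is regular. Let p be the pumping length given by the pumping lemma.
Choose w = 0^p 1^{p+p!}. Since p ≠ p+p!, w ∈ L; and |w| ≥ p.
The pumping lemma gives a decomposition w = xyz where |xy| ≤ p and |y| ≥ 1.
The first p characters of w are 0's, so xy (and hence y) consists only of 0's. Write y = 0^k, 1 ≤ k ≤ p.
Since 1 ≤ k ≤ p, k divides p!; set t = 1 + p!/k. Then xy^t z has p + (p!/k)·k = p + p! copies of 0. Now the 0-count equals the 1-count, so i ≠ j fails. So xy^t z = 0^{p+p!} 1^{p+p!} ∉ L.
Contradiction. Therefore L is not regular.

0^{p+p!} 1^{p+p!}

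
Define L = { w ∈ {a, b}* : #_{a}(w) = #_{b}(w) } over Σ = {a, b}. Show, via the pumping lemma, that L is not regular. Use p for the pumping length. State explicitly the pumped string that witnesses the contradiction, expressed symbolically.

Suppose for contradiction that L is regular, and let p be the pumping length.
Choose w = a^p b^p ∈ L with |w| = 2p ≥ p.
Write w = xyz as guaranteed by the lemma, with |xy| ≤ p and y is nonempty.
The first p characters of w are a's, so xy (and hence y) consists only of a's. Write y = a^k, 1 ≤ k ≤ p.
Pump with i = 2: xy^2z = a^{p+k} b^p has p+k occurrences of a but only p of b. Since k ≥ 1 the counts differ, so xy^2z ∉ L.
This is a contradiction; hence L is not regular.

a^{p+k} b^p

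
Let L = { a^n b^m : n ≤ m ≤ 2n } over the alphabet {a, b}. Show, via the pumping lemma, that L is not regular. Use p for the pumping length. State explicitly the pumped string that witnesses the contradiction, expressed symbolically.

a^{p+k} b^p

Suppose for contradiction that L is regular, and let p be the pumping length.
Take w = a^p b^p ∈ L (since p ≤ p ≤ 2p), with |w| = 2p ≥ p.
By the pumping lemma, w = xyz with |xy| ≤ p and y is nonempty.
Because |xy| ≤ p and w begins with p copies of a, we have y = a^k with 1 ≤ k ≤ p.
Pump with i = 2: xy^2z = a^{p+k} b^p. Now n = p+k > p = m, so the condition n ≤ m fails. Thus xy^2z ∉ L.
Contradiction. Therefore L is not regular.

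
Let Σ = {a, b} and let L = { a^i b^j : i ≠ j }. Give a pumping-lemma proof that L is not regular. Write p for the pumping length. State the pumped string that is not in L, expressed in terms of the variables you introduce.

Assume L is regular; let p be its pumping constant.
Choose w = a^p b^{p+p!}. Since p ≠ p+p!, w ∈ L; and |w| ≥ p.
Write w = xyz as guaranteed by the lemma, with |xy| ≤ p and |y| ≥ 1.
Because |xy| ≤ p and w begins with p copies of a, we have y = a^k with 1 ≤ k ≤ p.
Since 1 ≤ k ≤ p, k divides p!; set t = 1 + p!/k. Then xy^t z has p + (p!/k)·k = p + p! copies of a. Now the a-count equals the b-count, so i ≠ j fails. So xy^t z = a^{p+p!} b^{p+p!} ∉ L.
This is a contradiction; hence L is not regular.

a^{p+p!} b^{p+p!}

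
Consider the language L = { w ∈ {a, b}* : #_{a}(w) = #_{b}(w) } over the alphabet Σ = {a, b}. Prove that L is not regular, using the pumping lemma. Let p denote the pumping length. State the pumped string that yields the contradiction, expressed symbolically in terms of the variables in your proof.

Toward a contradiction, assume L is regular with pumping length p.
Choose w = a^p b^p ∈ L with |w| = 2p ≥ p.
The pumping lemma gives a decomposition w = xyz where |xy| ≤ p and y is nonempty.
The first p characters of w are a's, so xy (and hence y) consists only of a's. Write y = a^k, 1 ≤ k ≤ p.
Pump with i = 2: xy^2z = a^{p+k} b^p has p+k occurrences of a but only p of b. Since k ≥ 1 the counts differ, so xy^2z ∉ L.
This contradicts the pumping lemma, so L is not regular.

a^{p+k} b^p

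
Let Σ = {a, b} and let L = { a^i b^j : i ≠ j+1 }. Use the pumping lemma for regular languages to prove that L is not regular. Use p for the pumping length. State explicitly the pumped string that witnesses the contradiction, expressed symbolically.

a^{p+p!} b^{p+p!-1}

Assume L is regular. Let p be the pumping length given by the pumping lemma.
Choose w = a^p b^{p+p!-1}. Since p ≠ (p+p!-1)+1 = p+p!, w ∈ L; and |w| ≥ p.
The pumping lemma gives a decomposition w = xyz where |xy| ≤ p and y is nonempty.
The first p characters of w are a's, so xy (and hence y) consists only of a's. Write y = a^k, 1 ≤ k ≤ p.
Since 1 ≤ k ≤ p, k divides p!; set t = 1 + p!/k. Then xy^t z has p + (p!/k)·k = p + p! copies of a. Now the a-count is p+p! and (b-count)+1 = (p+p!-1)+1 = p+p!, so i ≠ j+1 fails. So xy^t z = a^{p+p!} b^{p+p!-1} ∉ L.
Contradiction. Therefore L is not regular.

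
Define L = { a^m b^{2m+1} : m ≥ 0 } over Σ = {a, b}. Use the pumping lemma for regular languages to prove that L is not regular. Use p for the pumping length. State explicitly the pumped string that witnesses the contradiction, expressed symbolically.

a^{p+k} b^{2p+1}

Assume L is regular; let p be its pumping constant.
Take w = a^p b^{2p+1}. Then w ∈ L and |w| = 3p+1 ≥ p.
Write w = xyz as guaranteed by the lemma, with |xy| ≤ p and |y| ≥ 1.
Since the first p symbols of w are all a's and |xy| ≤ p, y lies entirely in the leading a-block: y = a^k for some k with 1 ≤ k ≤ p.
Pump with i = 2: xy^2z = a^{p+k} b^{2p+1}. For this to lie in L we would need 2p+1 = 2(p+k)+1, which forces k = 0. But k ≥ 1, so xy^2z ∉ L.
This contradicts the pumping lemma, so L is not regular.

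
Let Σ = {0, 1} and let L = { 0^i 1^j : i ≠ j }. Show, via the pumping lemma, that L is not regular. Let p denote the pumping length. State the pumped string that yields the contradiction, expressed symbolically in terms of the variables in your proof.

0^{p+p!} 1^{p+p!}

Assume L is regular; let p be its pumping constant.
Choose w = 0^p 1^{p+p!}. Since p ≠ p+p!, w ∈ L; and |w| ≥ p.
The pumping lemma gives a decomposition w = xyz where |xy| ≤ p and |y| > 0.
Because |xy| ≤ p and w begins with p copies of 0, we have y = 0^k with 1 ≤ k ≤ p.
Since 1 ≤ k ≤ p, k divides p!; set t = 1 + p!/k. Then xy^t z has p + (p!/k)·k = p + p! copies of 0. Now the 0-count equals the 1-count, so i ≠ j fails. So xy^t z = 0^{p+p!} 1^{p+p!} ∉ L.
Contradiction. Therefore L is not regular.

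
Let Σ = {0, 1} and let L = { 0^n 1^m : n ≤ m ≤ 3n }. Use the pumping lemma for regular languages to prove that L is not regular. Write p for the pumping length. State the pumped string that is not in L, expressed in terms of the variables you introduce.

0^{p+k} 1^p

Assume L is regular; let p be its pumping constant.
Take w = 0^p 1^p ∈ L (since p ≤ p ≤ 3p), with |w| = 2p ≥ p.
Write w = xyz as guaranteed by the lemma, with |xy| ≤ p and y is nonempty.
The first p characters of w are 0's, so xy (and hence y) consists only of 0's. Write y = 0^k, 1 ≤ k ≤ p.
Pump with i = 2: xy^2z = 0^{p+k} 1^p. Now n = p+k > p = m, so the condition n ≤ m fails. Thus xy^2z ∉ L.
This contradicts the pumping lemma, so L is not regular.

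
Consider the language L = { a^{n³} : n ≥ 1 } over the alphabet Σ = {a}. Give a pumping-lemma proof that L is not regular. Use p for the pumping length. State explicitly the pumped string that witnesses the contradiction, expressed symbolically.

Assume L is regular; let p be its pumping constant.
Take w = a^{p³} ∈ L with |w| = p³ ≥ p.
The pumping lemma gives a decomposition w = xyz where |xy| ≤ p and |y| > 0.
Then y = a^k for some k with 1 ≤ k ≤ p.
Pump with i = 2: xy^2z = a^{p³+k}. Since 1 ≤ k ≤ p, p³ < p³+k ≤ p³+p < p³+3p²+3p+1 = (p+1)³, so p³+k is not a perfect cube. So xy^2z ∉ L.
This contradicts the pumping lemma, so L is not regular.

a^{p³+k}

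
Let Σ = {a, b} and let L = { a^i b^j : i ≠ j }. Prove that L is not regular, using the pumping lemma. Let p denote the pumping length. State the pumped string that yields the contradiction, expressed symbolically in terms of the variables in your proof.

Assume L is regular. Let p be the pumping length given by the pumping lemma.
Choose w = a^p b^{p+p!}. Since p ≠ p+p!, w ∈ L; and |w| ≥ p.
Write w = xyz as guaranteed by the lemma, with |xy| ≤ p and |y| > 0.
Because |xy| ≤ p and w begins with p copies of a, we have y = a^k with 1 ≤ k ≤ p.
Since 1 ≤ k ≤ p, k divides p!; set t = 1 + p!/k. Then xy^t z has p + (p!/k)·k = p + p! copies of a. Now the a-count equals the b-count, so i ≠ j fails. So xy^t z = a^{p+p!} b^{p+p!} ∉ L.
Contradiction. Therefore L is not regular.

a^{p+p!} b^{p+p!}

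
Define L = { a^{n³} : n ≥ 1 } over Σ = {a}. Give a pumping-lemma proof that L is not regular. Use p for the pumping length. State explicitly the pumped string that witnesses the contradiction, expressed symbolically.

a^{p³+k}

Suppose for contradiction that L is regular, and let p be the pumping length.
Take w = a^{p³} ∈ L with |w| = p³ ≥ p.
The pumping lemma gives a decomposition w = xyz where |xy| ≤ p and |y| ≥ 1.
Then y = a^k for some k with 1 ≤ k ≤ p.
Pump with i = 2: xy^2z = a^{p³+k}. Since 1 ≤ k ≤ p, p³ < p³+k ≤ p³+p < p³+3p²+3p+1 = (p+1)³, so p³+k is not a perfect cube. So xy^2z ∉ L.
Contradiction. Therefore L is not regular.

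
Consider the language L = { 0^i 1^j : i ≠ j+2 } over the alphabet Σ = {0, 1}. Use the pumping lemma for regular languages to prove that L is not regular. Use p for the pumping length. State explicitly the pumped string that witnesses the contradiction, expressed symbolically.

Toward a contradiction, assume L is regular with pumping length p.
Choose w = 0^p 1^{p+p!-2}. Since p ≠ (p+p!-2)+2 = p+p!, w ∈ L; and |w| ≥ p.
By the pumping lemma, w = xyz with |xy| ≤ p and |y| > 0.
The first p characters of w are 0's, so xy (and hence y) consists only of 0's. Write y = 0^k, 1 ≤ k ≤ p.
Since 1 ≤ k ≤ p, k divides p!; set t = 1 + p!/k. Then xy^t z has p + (p!/k)·k = p + p! copies of 0. Now the 0-count is p+p! and (1-count)+2 = (p+p!-2)+2 = p+p!, so i ≠ j+2 fails. So xy^t z = 0^{p+p!} 1^{p+p!-2} ∉ L.
This contradicts the pumping lemma, so L is not regular.

0^{p+p!} 1^{p+p!-2}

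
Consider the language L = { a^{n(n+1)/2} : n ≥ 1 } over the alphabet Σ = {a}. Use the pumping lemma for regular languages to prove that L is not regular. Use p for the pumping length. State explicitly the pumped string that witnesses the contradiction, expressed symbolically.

Toward a contradiction, assume L is regular with pumping length p.
Take w = a^{p(p+1)/2} ∈ L with |w| = p(p+1)/2 ≥ p.
Write w = xyz as guaranteed by the lemma, with |xy| ≤ p and y is nonempty.
Then y = a^k for some k with 1 ≤ k ≤ p.
Pump with i = 2: xy^2z = a^{p(p+1)/2+k}. Since 1 ≤ k ≤ p, p(p+1)/2 < p(p+1)/2+k ≤ p(p+1)/2+p < (p+1)(p+2)/2, so p(p+1)/2+k is strictly between consecutive triangular numbers. So xy^2z ∉ L.
This contradicts the pumping lemma, so L is not regular.

a^{p(p+1)/2+k}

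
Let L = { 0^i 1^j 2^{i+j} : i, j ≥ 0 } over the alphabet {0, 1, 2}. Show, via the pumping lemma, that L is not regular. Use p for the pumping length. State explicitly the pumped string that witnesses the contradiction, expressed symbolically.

Assume L is regular. Let p be the pumping length given by the pumping lemma.
Take w = 0^p 1^p 2^{2p} ∈ L (with i=j=p, i+j=2p), |w| = 4p ≥ p.
By the pumping lemma, w = xyz with |xy| ≤ p and |y| ≥ 1.
Since the first p symbols of w are all 0's and |xy| ≤ p, y lies entirely in the leading 0-block: y = 0^k for some k with 1 ≤ k ≤ p.
Consider xy^2z = 0^{p+k} 1^p 2^{2p}. Now the 0- and 1-counts sum to 2p+k, but the 2-count is 2p ≠ 2p+k. So xy^2z ∉ L.
This contradicts the pumping lemma, so L is not regular.

0^{p+k} 1^p 2^{2p}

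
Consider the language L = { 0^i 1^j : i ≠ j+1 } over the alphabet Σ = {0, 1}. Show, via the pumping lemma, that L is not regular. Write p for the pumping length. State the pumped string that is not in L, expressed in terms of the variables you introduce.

0^{p+p!} 1^{p+p!-1}

Suppose for contradiction that L is regular, and let p be the pumping length.
Choose w = 0^p 1^{p+p!-1}. Since p ≠ (p+p!-1)+1 = p+p!, w ∈ L; and |w| ≥ p.
The pumping lemma gives a decomposition w = xyz where |xy| ≤ p and |y| > 0.
Because |xy| ≤ p and w begins with p copies of 0, we have y = 0^k with 1 ≤ k ≤ p.
Since 1 ≤ k ≤ p, k divides p!; set t = 1 + p!/k. Then xy^t z has p + (p!/k)·k = p + p! copies of 0. Now the 0-count is p+p! and (1-count)+1 = (p+p!-1)+1 = p+p!, so i ≠ j+1 fails. So xy^t z = 0^{p+p!} 1^{p+p!-1} ∉ L.
Contradiction. Therefore L is not regular.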